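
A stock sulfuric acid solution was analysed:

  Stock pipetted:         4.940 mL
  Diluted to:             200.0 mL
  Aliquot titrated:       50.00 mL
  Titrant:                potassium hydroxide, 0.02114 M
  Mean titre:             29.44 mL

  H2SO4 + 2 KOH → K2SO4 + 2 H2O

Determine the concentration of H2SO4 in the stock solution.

0.2520 M

n(KOH) = 0.02944 × 0.02114 = 6.224 × 10^-4 mol
From the 1:2 ratio, n(H2SO4) in the aliquot = 1/2 × 6.224 × 10^-4 = 3.112 × 10^-4 mol
[H2SO4]_dilute = 3.112 × 10^-4 / 0.05000 = 0.006224 mol/L
Dilution factor = 200.0 / 4.940 = 40.49
[H2SO4]_stock = 0.006224 × 40.49 = 0.2520 mol/L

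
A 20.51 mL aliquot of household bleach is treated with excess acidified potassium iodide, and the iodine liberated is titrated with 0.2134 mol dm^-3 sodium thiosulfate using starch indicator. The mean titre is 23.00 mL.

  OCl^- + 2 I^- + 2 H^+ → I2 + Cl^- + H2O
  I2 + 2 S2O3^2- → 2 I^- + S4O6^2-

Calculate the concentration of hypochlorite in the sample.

0.1197 mol/L

n(S2O3^2-) = 0.02300 × 0.2134 = 4.908 × 10^-3 mol
n(I2) = n(S2O3^2-)/2 = 2.454 × 10^-3 mol
n(OCl^-) in the aliquot = 2.454 × 10^-3 mol (1:1 ratio)
[OCl^-] = 2.454 × 10^-3 / 0.02051 = 0.1197 mol/L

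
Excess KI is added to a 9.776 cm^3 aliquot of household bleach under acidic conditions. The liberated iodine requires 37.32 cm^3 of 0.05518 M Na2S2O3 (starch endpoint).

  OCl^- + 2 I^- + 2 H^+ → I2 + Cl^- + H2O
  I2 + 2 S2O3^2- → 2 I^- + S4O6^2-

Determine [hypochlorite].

0.1053 M

n(S2O3^2-) = 0.03732 × 0.05518 = 2.059 × 10^-3 mol
n(I2) = n(S2O3^2-)/2 = 1.030 × 10^-3 mol
n(OCl^-) in the aliquot = 1.030 × 10^-3 mol (1:1 ratio)
[OCl^-] = 1.030 × 10^-3 / 0.009776 = 0.1053 mol/L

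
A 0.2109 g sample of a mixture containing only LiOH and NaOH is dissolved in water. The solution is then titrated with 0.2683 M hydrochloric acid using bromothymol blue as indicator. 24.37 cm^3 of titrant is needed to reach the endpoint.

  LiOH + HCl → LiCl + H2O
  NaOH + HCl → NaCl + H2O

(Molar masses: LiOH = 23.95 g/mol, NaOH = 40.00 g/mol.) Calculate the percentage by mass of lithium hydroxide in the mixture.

35.83 %

n(HCl) = 0.02437 × 0.2683 = 6.538 × 10^-3 mol
Let x = n(LiOH), y = n(NaOH).
Titrant: 1x + 1y = 6.538 × 10^-3;  mass: 23.95x + 40.00y = 0.2109
Solving, x = 3.155 × 10^-3 mol, y = 3.383 × 10^-3 mol
mass of LiOH = 3.155 × 10^-3 × 23.95 = 0.07556 g
% LiOH = 0.07556 / 0.2109 × 100 = 35.83 %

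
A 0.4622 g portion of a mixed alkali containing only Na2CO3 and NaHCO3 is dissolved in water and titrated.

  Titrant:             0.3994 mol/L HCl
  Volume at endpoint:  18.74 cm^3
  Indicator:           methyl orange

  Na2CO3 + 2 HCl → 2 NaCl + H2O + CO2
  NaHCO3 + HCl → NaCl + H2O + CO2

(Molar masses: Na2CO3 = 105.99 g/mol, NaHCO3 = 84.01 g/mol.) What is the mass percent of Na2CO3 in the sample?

n(HCl) = 0.01874 × 0.3994 = 7.485 × 10^-3 mol
Let x = n(Na2CO3), y = n(NaHCO3).
Titrant: 2x + 1y = 7.485 × 10^-3;  mass: 105.99x + 84.01y = 0.4622
Solving, x = 2.686 × 10^-3 mol, y = 2.113 × 10^-3 mol
mass of Na2CO3 = 2.686 × 10^-3 × 105.99 = 0.2847 g
% Na2CO3 = 0.2847 / 0.4622 × 100 = 61.59 %

61.59 %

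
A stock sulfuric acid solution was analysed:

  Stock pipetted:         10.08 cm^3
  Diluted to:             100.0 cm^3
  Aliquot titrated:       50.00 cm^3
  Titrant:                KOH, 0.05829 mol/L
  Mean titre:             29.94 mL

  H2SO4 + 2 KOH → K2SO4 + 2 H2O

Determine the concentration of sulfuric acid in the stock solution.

0.1731 mol/L

n(KOH) = 0.02994 × 0.05829 = 1.745 × 10^-3 mol
From the 1:2 ratio, n(H2SO4) in the aliquot = 1/2 × 1.745 × 10^-3 = 8.726 × 10^-4 mol
[H2SO4]_dilute = 8.726 × 10^-4 / 0.05000 = 0.01745 mol/L
Dilution factor = 100.0 / 10.08 = 9.921
[H2SO4]_stock = 0.01745 × 9.921 = 0.1731 mol/L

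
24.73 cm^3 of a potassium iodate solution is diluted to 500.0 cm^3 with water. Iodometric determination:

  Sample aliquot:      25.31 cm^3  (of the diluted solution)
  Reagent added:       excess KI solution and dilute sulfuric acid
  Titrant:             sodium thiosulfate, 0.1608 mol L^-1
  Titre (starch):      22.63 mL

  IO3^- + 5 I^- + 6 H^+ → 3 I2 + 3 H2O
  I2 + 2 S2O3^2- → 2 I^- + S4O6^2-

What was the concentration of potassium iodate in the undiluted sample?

0.4845 mol/L

n(S2O3^2-) = 0.02263 × 0.1608 = 3.639 × 10^-3 mol
n(I2) = n(S2O3^2-)/2 = 1.819 × 10^-3 mol
From the 1:3 ratio, n(IO3^-) in the aliquot = 1/3 × 1.819 × 10^-3 = 6.065 × 10^-4 mol
[IO3^-]_dilute = 6.065 × 10^-4 / 0.02531 = 0.02396 mol/L
[IO3^-]_original = 0.02396 × 500.0/24.73 = 0.4845 mol/L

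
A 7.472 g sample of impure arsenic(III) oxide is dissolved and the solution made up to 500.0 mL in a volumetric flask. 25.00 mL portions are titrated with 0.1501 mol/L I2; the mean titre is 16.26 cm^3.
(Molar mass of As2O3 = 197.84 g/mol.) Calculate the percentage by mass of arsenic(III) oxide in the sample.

64.62 %

As2O3 + 2 I2 + 2 H2O → As2O5 + 4 HI
n(I2) per titration = 0.01626 × 0.1501 = 2.441 × 10^-3 mol
From the 1:2 ratio, n(As2O3) in each aliquot = 1/2 × 2.441 × 10^-3 = 1.220 × 10^-3 mol
n(As2O3) in the whole flask = 1.220 × 10^-3 × 500.0/25.00 = 0.02441 mol
mass of As2O3 = 0.02441 × 197.84 = 4.829 g
% As2O3 = 4.829 / 7.472 × 100 = 64.62 %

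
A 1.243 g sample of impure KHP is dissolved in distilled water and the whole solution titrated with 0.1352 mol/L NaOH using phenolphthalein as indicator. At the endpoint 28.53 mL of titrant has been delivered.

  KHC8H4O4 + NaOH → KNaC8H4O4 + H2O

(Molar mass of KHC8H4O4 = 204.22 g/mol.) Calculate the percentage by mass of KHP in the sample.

n(NaOH) = 0.02853 L × 0.1352 mol/L = 3.857 × 10^-3 mol
n(KHC8H4O4) = 3.857 × 10^-3 mol (1:1 ratio)
mass of KHC8H4O4 = 3.857 × 10^-3 × 204.22 g/mol = 0.7877 g
% KHC8H4O4 = 0.7877 / 1.243 × 100 = 63.37 %

63.37 %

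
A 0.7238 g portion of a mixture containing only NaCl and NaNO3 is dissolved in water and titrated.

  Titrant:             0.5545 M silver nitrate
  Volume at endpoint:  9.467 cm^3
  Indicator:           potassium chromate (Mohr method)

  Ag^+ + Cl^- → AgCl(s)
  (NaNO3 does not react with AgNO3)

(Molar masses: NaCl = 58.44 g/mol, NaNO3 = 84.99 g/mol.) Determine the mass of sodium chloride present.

0.3068 g

n(AgNO3) = 0.009467 × 0.5545 = 5.249 × 10^-3 mol
Let x = n(NaCl), y = n(NaNO3).
Titrant: 1x = 5.249 × 10^-3;  mass: 58.44x + 84.99y = 0.7238
Solving, x = 5.249 × 10^-3 mol, y = 4.907 × 10^-3 mol
mass of NaCl = 5.249 × 10^-3 × 58.44 = 0.3068 g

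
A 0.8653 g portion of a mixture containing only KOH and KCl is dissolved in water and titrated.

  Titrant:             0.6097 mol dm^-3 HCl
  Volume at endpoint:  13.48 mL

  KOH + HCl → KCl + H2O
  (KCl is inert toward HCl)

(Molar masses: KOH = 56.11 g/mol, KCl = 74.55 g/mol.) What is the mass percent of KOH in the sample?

53.29 %

n(HCl) = 0.01348 × 0.6097 = 8.219 × 10^-3 mol
Let x = n(KOH), y = n(KCl).
Titrant: 1x = 8.219 × 10^-3;  mass: 56.11x + 74.55y = 0.8653
Solving, x = 8.219 × 10^-3 mol, y = 5.421 × 10^-3 mol
mass of KOH = 8.219 × 10^-3 × 56.11 = 0.4612 g
% KOH = 0.4612 / 0.8653 × 100 = 53.29 %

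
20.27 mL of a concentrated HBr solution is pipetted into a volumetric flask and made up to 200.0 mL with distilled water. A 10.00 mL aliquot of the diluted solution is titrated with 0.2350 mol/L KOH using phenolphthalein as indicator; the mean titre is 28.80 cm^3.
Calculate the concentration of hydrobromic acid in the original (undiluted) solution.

HBr + KOH → KBr + H2O
n(KOH) = 0.02880 × 0.2350 = 6.768 × 10^-3 mol
n(HBr) in the aliquot = 6.768 × 10^-3 mol (1:1 ratio)
[HBr]_dilute = 6.768 × 10^-3 / 0.01000 = 0.6768 mol/L
Dilution factor = 200.0 / 20.27 = 9.867
[HBr]_stock = 0.6768 × 9.867 = 6.678 mol/L

6.678 mol/L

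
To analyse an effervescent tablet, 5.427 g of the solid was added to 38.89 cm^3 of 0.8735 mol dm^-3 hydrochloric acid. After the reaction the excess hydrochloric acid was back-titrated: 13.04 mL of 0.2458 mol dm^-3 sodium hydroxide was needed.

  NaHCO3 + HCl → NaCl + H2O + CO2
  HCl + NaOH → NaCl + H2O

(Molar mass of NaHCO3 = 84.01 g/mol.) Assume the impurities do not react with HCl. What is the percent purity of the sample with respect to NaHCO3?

n(HCl) added = 0.03889 × 0.8735 = 0.03397 mol
n(NaOH) used in back-titration = 0.01304 × 0.2458 = 3.205 × 10^-3 mol
n(HCl) left over = 3.205 × 10^-3 mol (1:1 ratio)
n(HCl) consumed by analyte = 0.03397 − 3.205 × 10^-3 = 0.03077 mol
n(NaHCO3) = 0.03077 mol (1:1 ratio)
mass of NaHCO3 = 0.03077 × 84.01 = 2.585 g
% NaHCO3 = 2.585 / 5.427 × 100 = 47.62 %

47.62 %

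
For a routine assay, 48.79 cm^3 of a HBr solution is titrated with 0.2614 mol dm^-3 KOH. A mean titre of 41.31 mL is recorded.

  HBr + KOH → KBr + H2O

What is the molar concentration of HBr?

0.2213 mol/L

n(KOH) = 0.04131 L × 0.2614 mol/L = 0.01080 mol
n(HBr) = 0.01080 mol (1:1 mole ratio)
[HBr] = 0.01080 mol / 0.04879 L = 0.2213 mol/L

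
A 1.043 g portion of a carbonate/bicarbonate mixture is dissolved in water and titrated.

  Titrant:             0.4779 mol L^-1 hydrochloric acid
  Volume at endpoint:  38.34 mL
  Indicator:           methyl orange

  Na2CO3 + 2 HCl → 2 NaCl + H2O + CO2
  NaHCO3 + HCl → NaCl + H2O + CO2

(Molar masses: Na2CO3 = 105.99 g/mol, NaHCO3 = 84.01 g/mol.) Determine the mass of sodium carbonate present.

0.8480 g

n(HCl) = 0.03834 × 0.4779 = 0.01832 mol
Let x = n(Na2CO3), y = n(NaHCO3).
Titrant: 2x + 1y = 0.01832;  mass: 105.99x + 84.01y = 1.043
Solving, x = 8.001 × 10^-3 mol, y = 2.321 × 10^-3 mol
mass of Na2CO3 = 8.001 × 10^-3 × 105.99 = 0.8480 g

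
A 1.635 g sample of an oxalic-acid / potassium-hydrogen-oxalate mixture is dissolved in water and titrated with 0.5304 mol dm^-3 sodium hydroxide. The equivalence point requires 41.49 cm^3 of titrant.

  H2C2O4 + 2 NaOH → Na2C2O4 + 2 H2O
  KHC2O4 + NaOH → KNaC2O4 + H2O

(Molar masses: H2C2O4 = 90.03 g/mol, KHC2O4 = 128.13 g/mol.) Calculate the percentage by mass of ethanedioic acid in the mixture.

n(NaOH) = 0.04149 × 0.5304 = 0.02201 mol
Let x = n(H2C2O4), y = n(KHC2O4).
Titrant: 2x + 1y = 0.02201;  mass: 90.03x + 128.13y = 1.635
Solving, x = 7.127 × 10^-3 mol, y = 7.753 × 10^-3 mol
mass of H2C2O4 = 7.127 × 10^-3 × 90.03 = 0.6416 g
% H2C2O4 = 0.6416 / 1.635 × 100 = 39.24 %

39.24 %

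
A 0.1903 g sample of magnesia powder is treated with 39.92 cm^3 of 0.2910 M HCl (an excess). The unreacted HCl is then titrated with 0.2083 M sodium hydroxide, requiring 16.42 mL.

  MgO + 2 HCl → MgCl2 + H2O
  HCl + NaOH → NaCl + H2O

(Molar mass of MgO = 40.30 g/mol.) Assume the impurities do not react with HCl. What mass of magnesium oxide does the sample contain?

n(HCl) added = 0.03992 × 0.2910 = 0.01162 mol
n(NaOH) used in back-titration = 0.01642 × 0.2083 = 3.420 × 10^-3 mol
n(HCl) left over = 3.420 × 10^-3 mol (1:1 ratio)
n(HCl) consumed by analyte = 0.01162 − 3.420 × 10^-3 = 8.196 × 10^-3 mol
From the 1:2 ratio, n(MgO) = 1/2 × 8.196 × 10^-3 = 4.098 × 10^-3 mol
mass of MgO = 4.098 × 10^-3 × 40.30 = 0.1652 g

0.1652 g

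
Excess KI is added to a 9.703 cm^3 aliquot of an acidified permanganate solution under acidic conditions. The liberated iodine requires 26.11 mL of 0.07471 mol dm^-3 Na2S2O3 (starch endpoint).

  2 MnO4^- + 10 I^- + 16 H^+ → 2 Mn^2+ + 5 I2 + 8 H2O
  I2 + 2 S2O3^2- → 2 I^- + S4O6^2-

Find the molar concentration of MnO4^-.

n(S2O3^2-) = 0.02611 × 0.07471 = 1.951 × 10^-3 mol
n(I2) = n(S2O3^2-)/2 = 9.753 × 10^-4 mol
From the 2:5 ratio, n(MnO4^-) in the aliquot = 2/5 × 9.753 × 10^-4 = 3.901 × 10^-4 mol
[MnO4^-] = 3.901 × 10^-4 / 0.009703 = 0.04021 mol/L

0.04021 mol/L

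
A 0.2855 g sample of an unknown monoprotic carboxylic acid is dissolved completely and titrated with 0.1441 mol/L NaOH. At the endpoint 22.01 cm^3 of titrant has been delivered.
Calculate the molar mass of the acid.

90.02 g/mol

n(NaOH) = 0.02201 L × 0.1441 mol/L = 3.172 × 10^-3 mol
n(HA) = 3.172 × 10^-3 mol (1:1 ratio)
M = m / n = 0.2855 g / 3.172 × 10^-3 mol = 90.02 g/mol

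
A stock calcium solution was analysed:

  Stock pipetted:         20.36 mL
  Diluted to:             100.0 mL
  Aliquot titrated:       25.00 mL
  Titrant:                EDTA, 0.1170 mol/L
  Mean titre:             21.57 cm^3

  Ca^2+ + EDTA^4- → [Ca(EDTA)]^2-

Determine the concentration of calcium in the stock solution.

n(EDTA) = 0.02157 × 0.1170 = 2.524 × 10^-3 mol
n(Ca2+) in the aliquot = 2.524 × 10^-3 mol (1:1 ratio)
[Ca2+]_dilute = 2.524 × 10^-3 / 0.02500 = 0.1009 mol/L
Dilution factor = 100.0 / 20.36 = 4.912
[Ca2+]_stock = 0.1009 × 4.912 = 0.4958 mol/L

0.4958 mol/L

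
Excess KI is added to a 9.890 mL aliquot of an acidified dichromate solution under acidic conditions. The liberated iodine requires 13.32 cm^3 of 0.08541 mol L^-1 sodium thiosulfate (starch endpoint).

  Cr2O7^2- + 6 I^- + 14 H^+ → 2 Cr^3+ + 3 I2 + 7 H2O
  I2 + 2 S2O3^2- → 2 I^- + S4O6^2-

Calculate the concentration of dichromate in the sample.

0.01917 mol/L

n(S2O3^2-) = 0.01332 × 0.08541 = 1.138 × 10^-3 mol
n(I2) = n(S2O3^2-)/2 = 5.688 × 10^-4 mol
From the 1:3 ratio, n(Cr2O7^2-) in the aliquot = 1/3 × 5.688 × 10^-4 = 1.896 × 10^-4 mol
[Cr2O7^2-] = 1.896 × 10^-4 / 0.009890 = 0.01917 mol/L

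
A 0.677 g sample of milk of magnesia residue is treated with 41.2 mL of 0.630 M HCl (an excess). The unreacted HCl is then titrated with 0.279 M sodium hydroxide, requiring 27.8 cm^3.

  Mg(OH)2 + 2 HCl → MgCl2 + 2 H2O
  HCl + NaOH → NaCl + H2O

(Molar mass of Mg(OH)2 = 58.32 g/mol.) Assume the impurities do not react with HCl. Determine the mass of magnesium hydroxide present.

0.531 g

n(HCl) added = 0.0412 × 0.630 = 0.0260 mol
n(NaOH) used in back-titration = 0.0278 × 0.279 = 7.76 × 10^-3 mol
n(HCl) left over = 7.76 × 10^-3 mol (1:1 ratio)
n(HCl) consumed by analyte = 0.0260 − 7.76 × 10^-3 = 0.0182 mol
From the 1:2 ratio, n(Mg(OH)2) = 1/2 × 0.0182 = 9.10 × 10^-3 mol
mass of Mg(OH)2 = 9.10 × 10^-3 × 58.32 = 0.531 g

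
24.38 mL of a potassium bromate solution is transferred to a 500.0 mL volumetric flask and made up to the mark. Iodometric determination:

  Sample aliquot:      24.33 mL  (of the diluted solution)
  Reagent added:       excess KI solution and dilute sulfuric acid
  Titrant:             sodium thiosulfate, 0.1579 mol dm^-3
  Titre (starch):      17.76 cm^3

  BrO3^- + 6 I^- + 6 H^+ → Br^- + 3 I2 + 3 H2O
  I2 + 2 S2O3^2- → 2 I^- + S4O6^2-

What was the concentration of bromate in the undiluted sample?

0.3940 mol/L

n(S2O3^2-) = 0.01776 × 0.1579 = 2.804 × 10^-3 mol
n(I2) = n(S2O3^2-)/2 = 1.402 × 10^-3 mol
From the 1:3 ratio, n(BrO3^-) in the aliquot = 1/3 × 1.402 × 10^-3 = 4.674 × 10^-4 mol
[BrO3^-]_dilute = 4.674 × 10^-4 / 0.02433 = 0.01921 mol/L
[BrO3^-]_original = 0.01921 × 500.0/24.38 = 0.3940 mol/L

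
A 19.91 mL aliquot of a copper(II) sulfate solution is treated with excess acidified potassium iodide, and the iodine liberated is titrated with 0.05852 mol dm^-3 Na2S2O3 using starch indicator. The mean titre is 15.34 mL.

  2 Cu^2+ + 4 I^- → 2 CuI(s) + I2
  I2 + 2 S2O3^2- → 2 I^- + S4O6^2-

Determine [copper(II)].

0.04509 mol/L

n(S2O3^2-) = 0.01534 × 0.05852 = 8.977 × 10^-4 mol
n(I2) = n(S2O3^2-)/2 = 4.488 × 10^-4 mol
From the 2:1 ratio, n(Cu2+) in the aliquot = 2/1 × 4.488 × 10^-4 = 8.977 × 10^-4 mol
[Cu2+] = 8.977 × 10^-4 / 0.01991 = 0.04509 mol/L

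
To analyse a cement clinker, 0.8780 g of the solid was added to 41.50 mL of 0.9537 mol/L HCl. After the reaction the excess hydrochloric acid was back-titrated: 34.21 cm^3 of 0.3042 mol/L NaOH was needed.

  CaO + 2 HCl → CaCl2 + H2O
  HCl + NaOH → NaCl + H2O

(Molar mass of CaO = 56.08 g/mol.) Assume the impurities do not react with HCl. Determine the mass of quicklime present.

n(HCl) added = 0.04150 × 0.9537 = 0.03958 mol
n(NaOH) used in back-titration = 0.03421 × 0.3042 = 0.01041 mol
n(HCl) left over = 0.01041 mol (1:1 ratio)
n(HCl) consumed by analyte = 0.03958 − 0.01041 = 0.02917 mol
From the 1:2 ratio, n(CaO) = 1/2 × 0.02917 = 0.01459 mol
mass of CaO = 0.01459 × 56.08 = 0.8180 g

0.8180 g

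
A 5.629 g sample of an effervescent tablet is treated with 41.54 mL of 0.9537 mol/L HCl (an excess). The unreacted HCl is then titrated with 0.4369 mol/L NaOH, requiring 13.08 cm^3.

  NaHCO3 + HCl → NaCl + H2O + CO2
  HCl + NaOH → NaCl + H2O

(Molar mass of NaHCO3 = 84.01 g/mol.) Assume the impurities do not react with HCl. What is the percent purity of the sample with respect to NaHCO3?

n(HCl) added = 0.04154 × 0.9537 = 0.03962 mol
n(NaOH) used in back-titration = 0.01308 × 0.4369 = 5.715 × 10^-3 mol
n(HCl) left over = 5.715 × 10^-3 mol (1:1 ratio)
n(HCl) consumed by analyte = 0.03962 − 5.715 × 10^-3 = 0.03390 mol
n(NaHCO3) = 0.03390 mol (1:1 ratio)
mass of NaHCO3 = 0.03390 × 84.01 = 2.848 g
% NaHCO3 = 2.848 / 5.629 × 100 = 50.60 %

50.60 %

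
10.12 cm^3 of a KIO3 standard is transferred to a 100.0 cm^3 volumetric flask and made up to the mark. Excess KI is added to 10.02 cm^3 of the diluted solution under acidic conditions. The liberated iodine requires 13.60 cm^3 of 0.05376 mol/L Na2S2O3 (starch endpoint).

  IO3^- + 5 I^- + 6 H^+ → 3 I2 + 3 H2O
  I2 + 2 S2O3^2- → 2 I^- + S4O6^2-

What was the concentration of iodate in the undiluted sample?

0.1202 mol/L

n(S2O3^2-) = 0.01360 × 0.05376 = 7.311 × 10^-4 mol
n(I2) = n(S2O3^2-)/2 = 3.656 × 10^-4 mol
From the 1:3 ratio, n(IO3^-) in the aliquot = 1/3 × 3.656 × 10^-4 = 1.219 × 10^-4 mol
[IO3^-]_dilute = 1.219 × 10^-4 / 0.01002 = 0.01216 mol/L
[IO3^-]_original = 0.01216 × 100.0/10.12 = 0.1202 mol/L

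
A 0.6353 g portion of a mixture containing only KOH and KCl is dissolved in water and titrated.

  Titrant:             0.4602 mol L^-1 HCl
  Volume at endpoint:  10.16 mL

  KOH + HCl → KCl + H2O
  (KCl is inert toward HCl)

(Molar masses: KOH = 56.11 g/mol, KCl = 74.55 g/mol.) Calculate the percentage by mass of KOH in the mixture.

41.30 %

n(HCl) = 0.01016 × 0.4602 = 4.676 × 10^-3 mol
Let x = n(KOH), y = n(KCl).
Titrant: 1x = 4.676 × 10^-3;  mass: 56.11x + 74.55y = 0.6353
Solving, x = 4.676 × 10^-3 mol, y = 5.003 × 10^-3 mol
mass of KOH = 4.676 × 10^-3 × 56.11 = 0.2623 g
% KOH = 0.2623 / 0.6353 × 100 = 41.30 %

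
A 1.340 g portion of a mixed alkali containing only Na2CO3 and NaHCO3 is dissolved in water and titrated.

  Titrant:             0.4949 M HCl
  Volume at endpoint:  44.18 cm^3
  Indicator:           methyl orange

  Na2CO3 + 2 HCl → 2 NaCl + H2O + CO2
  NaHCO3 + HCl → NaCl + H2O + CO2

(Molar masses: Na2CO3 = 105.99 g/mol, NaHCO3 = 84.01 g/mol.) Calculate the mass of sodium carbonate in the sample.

0.8490 g

n(HCl) = 0.04418 × 0.4949 = 0.02186 mol
Let x = n(Na2CO3), y = n(NaHCO3).
Titrant: 2x + 1y = 0.02186;  mass: 105.99x + 84.01y = 1.340
Solving, x = 8.010 × 10^-3 mol, y = 5.845 × 10^-3 mol
mass of Na2CO3 = 8.010 × 10^-3 × 105.99 = 0.8490 g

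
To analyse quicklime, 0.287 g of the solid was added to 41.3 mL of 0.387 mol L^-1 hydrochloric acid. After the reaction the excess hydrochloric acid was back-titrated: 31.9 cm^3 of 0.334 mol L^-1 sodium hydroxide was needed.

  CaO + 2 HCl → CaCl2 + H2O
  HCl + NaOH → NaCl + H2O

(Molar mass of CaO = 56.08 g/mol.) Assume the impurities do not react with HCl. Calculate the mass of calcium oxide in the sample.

n(HCl) added = 0.0413 × 0.387 = 0.0160 mol
n(NaOH) used in back-titration = 0.0319 × 0.334 = 0.0107 mol
n(HCl) left over = 0.0107 mol (1:1 ratio)
n(HCl) consumed by analyte = 0.0160 − 0.0107 = 5.33 × 10^-3 mol
From the 1:2 ratio, n(CaO) = 1/2 × 5.33 × 10^-3 = 2.66 × 10^-3 mol
mass of CaO = 2.66 × 10^-3 × 56.08 = 0.149 g

0.149 g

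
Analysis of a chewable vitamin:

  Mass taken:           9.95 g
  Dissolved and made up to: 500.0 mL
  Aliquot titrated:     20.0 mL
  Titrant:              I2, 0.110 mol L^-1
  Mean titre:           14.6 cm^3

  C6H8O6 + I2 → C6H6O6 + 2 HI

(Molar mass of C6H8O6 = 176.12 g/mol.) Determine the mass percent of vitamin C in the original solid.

n(I2) per titration = 0.0146 × 0.110 = 1.61 × 10^-3 mol
n(C6H8O6) in each aliquot = 1.61 × 10^-3 mol (1:1 ratio)
n(C6H8O6) in the whole flask = 1.61 × 10^-3 × 500.0/20.0 = 0.0401 mol
mass of C6H8O6 = 0.0401 × 176.12 = 7.07 g
% C6H8O6 = 7.07 / 9.95 × 100 = 71.1 %

71.1 %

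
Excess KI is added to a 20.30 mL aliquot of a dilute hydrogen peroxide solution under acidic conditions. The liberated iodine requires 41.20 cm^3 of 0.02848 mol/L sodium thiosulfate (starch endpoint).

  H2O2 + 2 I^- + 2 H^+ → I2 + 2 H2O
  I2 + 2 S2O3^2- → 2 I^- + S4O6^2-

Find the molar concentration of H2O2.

0.02890 mol/L

n(S2O3^2-) = 0.04120 × 0.02848 = 1.173 × 10^-3 mol
n(I2) = n(S2O3^2-)/2 = 5.867 × 10^-4 mol
n(H2O2) in the aliquot = 5.867 × 10^-4 mol (1:1 ratio)
[H2O2] = 5.867 × 10^-4 / 0.02030 = 0.02890 mol/L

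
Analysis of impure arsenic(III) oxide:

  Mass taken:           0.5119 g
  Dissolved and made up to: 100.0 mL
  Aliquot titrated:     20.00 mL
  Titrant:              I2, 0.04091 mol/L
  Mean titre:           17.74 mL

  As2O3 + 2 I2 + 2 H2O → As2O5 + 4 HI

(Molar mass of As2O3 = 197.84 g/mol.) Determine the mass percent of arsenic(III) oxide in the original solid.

n(I2) per titration = 0.01774 × 0.04091 = 7.257 × 10^-4 mol
From the 1:2 ratio, n(As2O3) in each aliquot = 1/2 × 7.257 × 10^-4 = 3.629 × 10^-4 mol
n(As2O3) in the whole flask = 3.629 × 10^-4 × 100.0/20.00 = 1.814 × 10^-3 mol
mass of As2O3 = 1.814 × 10^-3 × 197.84 = 0.3590 g
% As2O3 = 0.3590 / 0.5119 × 100 = 70.12 %

70.12 %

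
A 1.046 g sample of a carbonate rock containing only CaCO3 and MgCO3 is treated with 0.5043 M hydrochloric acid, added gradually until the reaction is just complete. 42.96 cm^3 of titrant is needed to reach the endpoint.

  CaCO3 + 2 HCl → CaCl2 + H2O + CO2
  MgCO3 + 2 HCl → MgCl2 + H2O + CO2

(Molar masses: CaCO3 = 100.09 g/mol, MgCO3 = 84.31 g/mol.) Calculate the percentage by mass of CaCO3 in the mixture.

n(HCl) = 0.04296 × 0.5043 = 0.02166 mol
Let x = n(CaCO3), y = n(MgCO3).
Titrant: 2x + 2y = 0.02166;  mass: 100.09x + 84.31y = 1.046
Solving, x = 8.411 × 10^-3 mol, y = 2.422 × 10^-3 mol
mass of CaCO3 = 8.411 × 10^-3 × 100.09 = 0.8418 g
% CaCO3 = 0.8418 / 1.046 × 100 = 80.48 %

80.48 %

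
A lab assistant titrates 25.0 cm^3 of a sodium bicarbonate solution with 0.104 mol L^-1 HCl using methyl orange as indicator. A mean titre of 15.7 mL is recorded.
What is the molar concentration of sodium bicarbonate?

NaHCO3 + HCl → NaCl + H2O + CO2
n(HCl) = 0.0157 L × 0.104 mol/L = 1.63 × 10^-3 mol
n(NaHCO3) = 1.63 × 10^-3 mol (1:1 mole ratio)
[NaHCO3] = 1.63 × 10^-3 mol / 0.0250 L = 0.0653 mol/L

0.0653 mol/L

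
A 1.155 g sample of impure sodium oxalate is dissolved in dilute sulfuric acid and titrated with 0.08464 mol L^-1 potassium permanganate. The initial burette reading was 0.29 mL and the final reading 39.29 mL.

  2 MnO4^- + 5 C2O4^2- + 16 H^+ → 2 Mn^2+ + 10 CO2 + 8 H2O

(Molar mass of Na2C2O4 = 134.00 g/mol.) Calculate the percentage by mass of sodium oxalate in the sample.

n(KMnO4) = 0.03900 L × 0.08464 mol/L = 3.301 × 10^-3 mol
From the 5:2 ratio, n(Na2C2O4) = 5/2 × 3.301 × 10^-3 = 8.252 × 10^-3 mol
mass of Na2C2O4 = 8.252 × 10^-3 × 134.00 g/mol = 1.106 g
% Na2C2O4 = 1.106 / 1.155 × 100 = 95.74 %

95.74 %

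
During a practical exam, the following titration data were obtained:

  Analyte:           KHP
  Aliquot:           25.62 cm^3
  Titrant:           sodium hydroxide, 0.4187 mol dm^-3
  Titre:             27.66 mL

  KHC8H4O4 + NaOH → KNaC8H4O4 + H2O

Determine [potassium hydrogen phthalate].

n(NaOH) = 0.02766 L × 0.4187 mol/L = 0.01158 mol
n(KHC8H4O4) = 0.01158 mol (1:1 mole ratio)
[KHC8H4O4] = 0.01158 mol / 0.02562 L = 0.4520 mol/L

0.4520 mol/L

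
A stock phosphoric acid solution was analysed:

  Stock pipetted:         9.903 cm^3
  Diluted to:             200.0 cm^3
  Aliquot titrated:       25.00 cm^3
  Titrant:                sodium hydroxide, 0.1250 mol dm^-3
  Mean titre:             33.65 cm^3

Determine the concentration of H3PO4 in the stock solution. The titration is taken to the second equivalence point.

H3PO4 + 2 NaOH → Na2HPO4 + 2 H2O
n(NaOH) = 0.03365 × 0.1250 = 4.206 × 10^-3 mol
From the 1:2 ratio, n(H3PO4) in the aliquot = 1/2 × 4.206 × 10^-3 = 2.103 × 10^-3 mol
[H3PO4]_dilute = 2.103 × 10^-3 / 0.02500 = 0.08412 mol/L
Dilution factor = 200.0 / 9.903 = 20.20
[H3PO4]_stock = 0.08412 × 20.20 = 1.699 mol/L

1.699 mol/L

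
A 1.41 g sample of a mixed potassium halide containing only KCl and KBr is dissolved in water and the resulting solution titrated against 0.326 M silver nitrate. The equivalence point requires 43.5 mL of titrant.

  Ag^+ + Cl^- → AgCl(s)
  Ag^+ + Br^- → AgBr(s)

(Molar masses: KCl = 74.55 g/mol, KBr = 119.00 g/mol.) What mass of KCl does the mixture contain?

n(AgNO3) = 0.0435 × 0.326 = 0.0142 mol
Let x = n(KCl), y = n(KBr).
Titrant: 1x + 1y = 0.0142;  mass: 74.55x + 119.00y = 1.41
Solving, x = 6.24 × 10^-3 mol, y = 7.94 × 10^-3 mol
mass of KCl = 6.24 × 10^-3 × 74.55 = 0.465 g

0.465 g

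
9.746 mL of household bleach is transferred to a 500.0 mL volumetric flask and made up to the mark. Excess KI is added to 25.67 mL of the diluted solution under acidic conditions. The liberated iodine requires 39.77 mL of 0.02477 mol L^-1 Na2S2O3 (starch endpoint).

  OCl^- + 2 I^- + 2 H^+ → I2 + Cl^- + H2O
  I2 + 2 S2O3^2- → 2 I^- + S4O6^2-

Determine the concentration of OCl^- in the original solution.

0.9844 mol/L

n(S2O3^2-) = 0.03977 × 0.02477 = 9.851 × 10^-4 mol
n(I2) = n(S2O3^2-)/2 = 4.926 × 10^-4 mol
n(OCl^-) in the aliquot = 4.926 × 10^-4 mol (1:1 ratio)
[OCl^-]_dilute = 4.926 × 10^-4 / 0.02567 = 0.01919 mol/L
[OCl^-]_original = 0.01919 × 500.0/9.746 = 0.9844 mol/L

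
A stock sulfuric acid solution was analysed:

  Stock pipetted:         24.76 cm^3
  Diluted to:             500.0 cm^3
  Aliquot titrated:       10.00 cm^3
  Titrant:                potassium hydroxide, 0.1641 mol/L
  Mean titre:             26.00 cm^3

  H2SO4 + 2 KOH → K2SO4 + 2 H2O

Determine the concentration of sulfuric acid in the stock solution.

4.308 mol/L

n(KOH) = 0.02600 × 0.1641 = 4.267 × 10^-3 mol
From the 1:2 ratio, n(H2SO4) in the aliquot = 1/2 × 4.267 × 10^-3 = 2.133 × 10^-3 mol
[H2SO4]_dilute = 2.133 × 10^-3 / 0.01000 = 0.2133 mol/L
Dilution factor = 500.0 / 24.76 = 20.19
[H2SO4]_stock = 0.2133 × 20.19 = 4.308 mol/L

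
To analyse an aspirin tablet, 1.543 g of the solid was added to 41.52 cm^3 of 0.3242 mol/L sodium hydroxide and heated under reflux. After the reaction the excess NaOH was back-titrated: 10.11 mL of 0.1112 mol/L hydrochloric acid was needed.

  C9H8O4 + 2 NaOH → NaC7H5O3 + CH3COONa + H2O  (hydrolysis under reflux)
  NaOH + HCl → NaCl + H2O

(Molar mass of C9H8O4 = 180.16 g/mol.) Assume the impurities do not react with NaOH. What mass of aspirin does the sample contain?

n(NaOH) added = 0.04152 × 0.3242 = 0.01346 mol
n(HCl) used in back-titration = 0.01011 × 0.1112 = 1.124 × 10^-3 mol
n(NaOH) left over = 1.124 × 10^-3 mol (1:1 ratio)
n(NaOH) consumed by analyte = 0.01346 − 1.124 × 10^-3 = 0.01234 mol
From the 1:2 ratio, n(C9H8O4) = 1/2 × 0.01234 = 6.168 × 10^-3 mol
mass of C9H8O4 = 6.168 × 10^-3 × 180.16 = 1.111 g

1.111 g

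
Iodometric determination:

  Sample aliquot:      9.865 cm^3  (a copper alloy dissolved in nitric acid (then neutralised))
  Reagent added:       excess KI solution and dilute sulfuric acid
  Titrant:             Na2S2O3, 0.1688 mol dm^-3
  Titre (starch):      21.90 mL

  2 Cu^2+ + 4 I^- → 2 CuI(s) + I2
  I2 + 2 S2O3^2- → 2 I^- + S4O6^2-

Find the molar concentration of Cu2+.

n(S2O3^2-) = 0.02190 × 0.1688 = 3.697 × 10^-3 mol
n(I2) = n(S2O3^2-)/2 = 1.848 × 10^-3 mol
From the 2:1 ratio, n(Cu2+) in the aliquot = 2/1 × 1.848 × 10^-3 = 3.697 × 10^-3 mol
[Cu2+] = 3.697 × 10^-3 / 0.009865 = 0.3747 mol/L

0.3747 mol/L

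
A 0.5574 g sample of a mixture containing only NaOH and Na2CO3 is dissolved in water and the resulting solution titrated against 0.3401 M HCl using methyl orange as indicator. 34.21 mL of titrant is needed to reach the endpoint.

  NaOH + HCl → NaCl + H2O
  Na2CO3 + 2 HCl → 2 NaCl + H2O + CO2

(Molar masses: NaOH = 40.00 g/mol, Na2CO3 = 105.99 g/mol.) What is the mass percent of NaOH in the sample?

n(HCl) = 0.03421 × 0.3401 = 0.01163 mol
Let x = n(NaOH), y = n(Na2CO3).
Titrant: 1x + 2y = 0.01163;  mass: 40.00x + 105.99y = 0.5574
Solving, x = 4.555 × 10^-3 mol, y = 3.540 × 10^-3 mol
mass of NaOH = 4.555 × 10^-3 × 40.00 = 0.1822 g
% NaOH = 0.1822 / 0.5574 × 100 = 32.68 %

32.68 %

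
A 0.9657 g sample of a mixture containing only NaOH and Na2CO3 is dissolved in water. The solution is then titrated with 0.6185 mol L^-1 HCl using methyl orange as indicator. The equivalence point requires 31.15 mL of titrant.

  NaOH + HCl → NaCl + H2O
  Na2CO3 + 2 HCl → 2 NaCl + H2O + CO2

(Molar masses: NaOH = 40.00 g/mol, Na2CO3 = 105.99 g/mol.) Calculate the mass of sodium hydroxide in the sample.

0.1703 g

n(HCl) = 0.03115 × 0.6185 = 0.01927 mol
Let x = n(NaOH), y = n(Na2CO3).
Titrant: 1x + 2y = 0.01927;  mass: 40.00x + 105.99y = 0.9657
Solving, x = 4.257 × 10^-3 mol, y = 7.505 × 10^-3 mol
mass of NaOH = 4.257 × 10^-3 × 40.00 = 0.1703 g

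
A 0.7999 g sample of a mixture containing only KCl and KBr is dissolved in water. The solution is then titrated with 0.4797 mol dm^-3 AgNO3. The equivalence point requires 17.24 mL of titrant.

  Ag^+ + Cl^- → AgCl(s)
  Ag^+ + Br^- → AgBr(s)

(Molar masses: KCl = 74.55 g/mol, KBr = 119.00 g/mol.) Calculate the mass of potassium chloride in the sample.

n(AgNO3) = 0.01724 × 0.4797 = 8.270 × 10^-3 mol
Let x = n(KCl), y = n(KBr).
Titrant: 1x + 1y = 8.270 × 10^-3;  mass: 74.55x + 119.00y = 0.7999
Solving, x = 4.145 × 10^-3 mol, y = 4.125 × 10^-3 mol
mass of KCl = 4.145 × 10^-3 × 74.55 = 0.3090 g

0.3090 g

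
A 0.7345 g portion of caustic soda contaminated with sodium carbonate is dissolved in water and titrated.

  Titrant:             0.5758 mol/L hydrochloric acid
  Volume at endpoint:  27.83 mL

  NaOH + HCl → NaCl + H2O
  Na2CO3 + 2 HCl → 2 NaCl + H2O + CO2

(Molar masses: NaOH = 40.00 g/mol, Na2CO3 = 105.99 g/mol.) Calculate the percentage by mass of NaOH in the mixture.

n(HCl) = 0.02783 × 0.5758 = 0.01602 mol
Let x = n(NaOH), y = n(Na2CO3).
Titrant: 1x + 2y = 0.01602;  mass: 40.00x + 105.99y = 0.7345
Solving, x = 8.828 × 10^-3 mol, y = 3.598 × 10^-3 mol
mass of NaOH = 8.828 × 10^-3 × 40.00 = 0.3531 g
% NaOH = 0.3531 / 0.7345 × 100 = 48.08 %

48.08 %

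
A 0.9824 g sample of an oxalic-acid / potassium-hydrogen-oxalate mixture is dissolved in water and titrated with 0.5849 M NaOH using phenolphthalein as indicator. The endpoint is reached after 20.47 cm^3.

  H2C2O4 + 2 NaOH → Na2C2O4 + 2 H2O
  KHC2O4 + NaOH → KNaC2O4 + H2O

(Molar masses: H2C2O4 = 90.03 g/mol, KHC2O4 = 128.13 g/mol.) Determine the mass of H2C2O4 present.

n(NaOH) = 0.02047 × 0.5849 = 0.01197 mol
Let x = n(H2C2O4), y = n(KHC2O4).
Titrant: 2x + 1y = 0.01197;  mass: 90.03x + 128.13y = 0.9824
Solving, x = 3.319 × 10^-3 mol, y = 5.335 × 10^-3 mol
mass of H2C2O4 = 3.319 × 10^-3 × 90.03 = 0.2988 g

0.2988 g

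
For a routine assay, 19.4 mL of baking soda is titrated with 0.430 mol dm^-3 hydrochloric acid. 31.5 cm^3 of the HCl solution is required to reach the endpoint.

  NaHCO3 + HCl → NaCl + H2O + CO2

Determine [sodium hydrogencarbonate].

0.698 mol/L

n(HCl) = 0.0315 L × 0.430 mol/L = 0.0135 mol
n(NaHCO3) = 0.0135 mol (1:1 mole ratio)
[NaHCO3] = 0.0135 mol / 0.0194 L = 0.698 mol/L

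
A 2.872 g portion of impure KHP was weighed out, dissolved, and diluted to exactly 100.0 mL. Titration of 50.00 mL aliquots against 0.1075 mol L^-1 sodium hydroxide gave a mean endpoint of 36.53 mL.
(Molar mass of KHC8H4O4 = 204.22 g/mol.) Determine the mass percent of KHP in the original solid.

55.85 %

KHC8H4O4 + NaOH → KNaC8H4O4 + H2O
n(NaOH) per titration = 0.03653 × 0.1075 = 3.927 × 10^-3 mol
n(KHC8H4O4) in each aliquot = 3.927 × 10^-3 mol (1:1 ratio)
n(KHC8H4O4) in the whole flask = 3.927 × 10^-3 × 100.0/50.00 = 7.854 × 10^-3 mol
mass of KHC8H4O4 = 7.854 × 10^-3 × 204.22 = 1.604 g
% KHC8H4O4 = 1.604 / 2.872 × 100 = 55.85 %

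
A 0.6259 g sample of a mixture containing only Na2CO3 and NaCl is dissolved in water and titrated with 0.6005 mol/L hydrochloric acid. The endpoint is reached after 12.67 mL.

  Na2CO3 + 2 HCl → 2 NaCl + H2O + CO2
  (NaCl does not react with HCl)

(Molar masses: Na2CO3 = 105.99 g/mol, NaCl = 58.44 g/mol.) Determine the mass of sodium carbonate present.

n(HCl) = 0.01267 × 0.6005 = 7.608 × 10^-3 mol
Let x = n(Na2CO3), y = n(NaCl).
Titrant: 2x = 7.608 × 10^-3;  mass: 105.99x + 58.44y = 0.6259
Solving, x = 3.804 × 10^-3 mol, y = 3.811 × 10^-3 mol
mass of Na2CO3 = 3.804 × 10^-3 × 105.99 = 0.4032 g

0.4032 g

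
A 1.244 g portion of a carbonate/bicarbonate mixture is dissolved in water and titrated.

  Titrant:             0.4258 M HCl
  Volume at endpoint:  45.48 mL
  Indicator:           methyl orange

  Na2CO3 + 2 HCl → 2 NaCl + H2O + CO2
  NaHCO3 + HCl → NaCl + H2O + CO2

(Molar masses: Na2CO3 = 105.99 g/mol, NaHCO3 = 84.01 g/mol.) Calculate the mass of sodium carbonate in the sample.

n(HCl) = 0.04548 × 0.4258 = 0.01937 mol
Let x = n(Na2CO3), y = n(NaHCO3).
Titrant: 2x + 1y = 0.01937;  mass: 105.99x + 84.01y = 1.244
Solving, x = 6.173 × 10^-3 mol, y = 7.020 × 10^-3 mol
mass of Na2CO3 = 6.173 × 10^-3 × 105.99 = 0.6542 g

0.6542 g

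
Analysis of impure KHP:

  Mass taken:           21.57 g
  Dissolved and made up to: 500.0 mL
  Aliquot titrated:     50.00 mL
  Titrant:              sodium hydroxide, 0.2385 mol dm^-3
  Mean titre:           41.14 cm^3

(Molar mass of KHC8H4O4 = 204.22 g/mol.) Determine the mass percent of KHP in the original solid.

KHC8H4O4 + NaOH → KNaC8H4O4 + H2O
n(NaOH) per titration = 0.04114 × 0.2385 = 9.812 × 10^-3 mol
n(KHC8H4O4) in each aliquot = 9.812 × 10^-3 mol (1:1 ratio)
n(KHC8H4O4) in the whole flask = 9.812 × 10^-3 × 500.0/50.00 = 0.09812 mol
mass of KHC8H4O4 = 0.09812 × 204.22 = 20.04 g
% KHC8H4O4 = 20.04 / 21.57 × 100 = 92.90 %

92.90 %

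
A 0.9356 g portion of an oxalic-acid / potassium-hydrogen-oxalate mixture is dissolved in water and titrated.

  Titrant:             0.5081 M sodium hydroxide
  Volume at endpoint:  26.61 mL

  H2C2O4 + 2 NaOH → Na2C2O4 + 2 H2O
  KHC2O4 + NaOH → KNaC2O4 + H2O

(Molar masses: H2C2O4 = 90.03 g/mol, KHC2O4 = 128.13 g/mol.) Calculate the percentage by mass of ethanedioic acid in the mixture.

46.12 %

n(NaOH) = 0.02661 × 0.5081 = 0.01352 mol
Let x = n(H2C2O4), y = n(KHC2O4).
Titrant: 2x + 1y = 0.01352;  mass: 90.03x + 128.13y = 0.9356
Solving, x = 4.793 × 10^-3 mol, y = 3.934 × 10^-3 mol
mass of H2C2O4 = 4.793 × 10^-3 × 90.03 = 0.4315 g
% H2C2O4 = 0.4315 / 0.9356 × 100 = 46.12 %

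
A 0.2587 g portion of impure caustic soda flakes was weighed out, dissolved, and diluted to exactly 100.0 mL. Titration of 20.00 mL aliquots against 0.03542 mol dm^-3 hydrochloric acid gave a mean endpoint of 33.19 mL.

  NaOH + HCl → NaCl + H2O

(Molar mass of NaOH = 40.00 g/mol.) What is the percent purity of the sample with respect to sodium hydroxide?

n(HCl) per titration = 0.03319 × 0.03542 = 1.176 × 10^-3 mol
n(NaOH) in each aliquot = 1.176 × 10^-3 mol (1:1 ratio)
n(NaOH) in the whole flask = 1.176 × 10^-3 × 100.0/20.00 = 5.878 × 10^-3 mol
mass of NaOH = 5.878 × 10^-3 × 40.00 = 0.2351 g
% NaOH = 0.2351 / 0.2587 × 100 = 90.88 %

90.88 %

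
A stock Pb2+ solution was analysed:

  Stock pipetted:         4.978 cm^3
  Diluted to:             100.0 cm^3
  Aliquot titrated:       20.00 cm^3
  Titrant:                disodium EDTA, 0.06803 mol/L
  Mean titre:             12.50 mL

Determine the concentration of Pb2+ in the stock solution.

0.8541 mol/L

Pb^2+ + EDTA^4- → [Pb(EDTA)]^2-
n(EDTA) = 0.01250 × 0.06803 = 8.504 × 10^-4 mol
n(Pb2+) in the aliquot = 8.504 × 10^-4 mol (1:1 ratio)
[Pb2+]_dilute = 8.504 × 10^-4 / 0.02000 = 0.04252 mol/L
Dilution factor = 100.0 / 4.978 = 20.09
[Pb2+]_stock = 0.04252 × 20.09 = 0.8541 mol/L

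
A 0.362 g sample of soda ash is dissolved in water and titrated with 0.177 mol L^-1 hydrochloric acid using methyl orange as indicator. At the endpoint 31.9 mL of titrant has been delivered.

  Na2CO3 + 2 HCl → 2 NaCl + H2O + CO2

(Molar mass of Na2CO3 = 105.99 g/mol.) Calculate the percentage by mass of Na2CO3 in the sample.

n(HCl) = 0.0319 L × 0.177 mol/L = 5.65 × 10^-3 mol
From the 1:2 ratio, n(Na2CO3) = 1/2 × 5.65 × 10^-3 = 2.82 × 10^-3 mol
mass of Na2CO3 = 2.82 × 10^-3 × 105.99 g/mol = 0.299 g
% Na2CO3 = 0.299 / 0.362 × 100 = 82.7 %

82.7 %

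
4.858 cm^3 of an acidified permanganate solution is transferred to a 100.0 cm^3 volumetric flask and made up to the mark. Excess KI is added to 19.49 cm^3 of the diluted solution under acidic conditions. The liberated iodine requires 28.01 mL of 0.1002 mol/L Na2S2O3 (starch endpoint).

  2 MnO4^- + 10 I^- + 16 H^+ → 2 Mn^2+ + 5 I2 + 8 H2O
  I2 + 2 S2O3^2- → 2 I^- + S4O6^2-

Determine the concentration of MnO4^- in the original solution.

0.5928 mol/L

n(S2O3^2-) = 0.02801 × 0.1002 = 2.807 × 10^-3 mol
n(I2) = n(S2O3^2-)/2 = 1.403 × 10^-3 mol
From the 2:5 ratio, n(MnO4^-) in the aliquot = 2/5 × 1.403 × 10^-3 = 5.613 × 10^-4 mol
[MnO4^-]_dilute = 5.613 × 10^-4 / 0.01949 = 0.02880 mol/L
[MnO4^-]_original = 0.02880 × 100.0/4.858 = 0.5928 mol/L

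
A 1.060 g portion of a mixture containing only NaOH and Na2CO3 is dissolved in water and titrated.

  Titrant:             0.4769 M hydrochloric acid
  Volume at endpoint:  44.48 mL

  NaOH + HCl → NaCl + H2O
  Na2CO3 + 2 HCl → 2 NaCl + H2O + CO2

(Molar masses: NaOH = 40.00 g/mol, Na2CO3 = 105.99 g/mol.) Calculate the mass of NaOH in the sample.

0.1975 g

n(HCl) = 0.04448 × 0.4769 = 0.02121 mol
Let x = n(NaOH), y = n(Na2CO3).
Titrant: 1x + 2y = 0.02121;  mass: 40.00x + 105.99y = 1.060
Solving, x = 4.937 × 10^-3 mol, y = 8.138 × 10^-3 mol
mass of NaOH = 4.937 × 10^-3 × 40.00 = 0.1975 g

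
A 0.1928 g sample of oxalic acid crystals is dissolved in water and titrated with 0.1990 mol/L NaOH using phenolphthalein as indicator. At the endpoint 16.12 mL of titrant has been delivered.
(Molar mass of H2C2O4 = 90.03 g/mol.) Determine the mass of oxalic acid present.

0.1444 g

H2C2O4 + 2 NaOH → Na2C2O4 + 2 H2O
n(NaOH) = 0.01612 L × 0.1990 mol/L = 3.208 × 10^-3 mol
From the 1:2 ratio, n(H2C2O4) = 1/2 × 3.208 × 10^-3 = 1.604 × 10^-3 mol
mass of H2C2O4 = 1.604 × 10^-3 × 90.03 g/mol = 0.1444 g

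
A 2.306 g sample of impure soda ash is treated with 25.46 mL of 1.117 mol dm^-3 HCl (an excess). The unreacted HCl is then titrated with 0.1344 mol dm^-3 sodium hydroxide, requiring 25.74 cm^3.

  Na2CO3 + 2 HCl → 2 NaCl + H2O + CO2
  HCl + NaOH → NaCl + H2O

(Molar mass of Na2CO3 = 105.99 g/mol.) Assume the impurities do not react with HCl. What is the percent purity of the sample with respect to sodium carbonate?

57.41 %

n(HCl) added = 0.02546 × 1.117 = 0.02844 mol
n(NaOH) used in back-titration = 0.02574 × 0.1344 = 3.459 × 10^-3 mol
n(HCl) left over = 3.459 × 10^-3 mol (1:1 ratio)
n(HCl) consumed by analyte = 0.02844 − 3.459 × 10^-3 = 0.02498 mol
From the 1:2 ratio, n(Na2CO3) = 1/2 × 0.02498 = 0.01249 mol
mass of Na2CO3 = 0.01249 × 105.99 = 1.324 g
% Na2CO3 = 1.324 / 2.306 × 100 = 57.41 %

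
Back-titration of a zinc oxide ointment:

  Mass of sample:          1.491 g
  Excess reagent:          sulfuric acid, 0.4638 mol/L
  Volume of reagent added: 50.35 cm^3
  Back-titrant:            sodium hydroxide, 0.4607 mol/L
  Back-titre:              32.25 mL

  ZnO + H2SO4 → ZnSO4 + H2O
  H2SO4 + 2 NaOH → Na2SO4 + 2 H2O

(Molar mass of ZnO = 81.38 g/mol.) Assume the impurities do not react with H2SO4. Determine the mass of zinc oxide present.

n(H2SO4) added = 0.05035 × 0.4638 = 0.02335 mol
n(NaOH) used in back-titration = 0.03225 × 0.4607 = 0.01486 mol
From the 1:2 ratio, n(H2SO4) left over = 1/2 × 0.01486 = 7.429 × 10^-3 mol
n(H2SO4) consumed by analyte = 0.02335 − 7.429 × 10^-3 = 0.01592 mol
n(ZnO) = 0.01592 mol (1:1 ratio)
mass of ZnO = 0.01592 × 81.38 = 1.296 g

1.296 g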